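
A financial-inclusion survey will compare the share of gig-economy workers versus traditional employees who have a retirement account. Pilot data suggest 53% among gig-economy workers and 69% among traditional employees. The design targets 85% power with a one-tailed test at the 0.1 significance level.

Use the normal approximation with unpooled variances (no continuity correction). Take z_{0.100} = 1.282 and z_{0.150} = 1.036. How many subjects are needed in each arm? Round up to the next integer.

n = (z_α + z_β)² · [p₁(1−p₁) + p₂(1−p₂)] / (p₁ − p₂)²
  = (1.282 + 1.036)² · (0.53·0.47 + 0.69·0.31) / (-0.16)²
  = (2.318)² · (0.2491 + 0.2139) / 0.0256
  = 5.3731 · 0.4630 / 0.0256
  = 97.18
Round up → n = 98 per group.

n = 98 per group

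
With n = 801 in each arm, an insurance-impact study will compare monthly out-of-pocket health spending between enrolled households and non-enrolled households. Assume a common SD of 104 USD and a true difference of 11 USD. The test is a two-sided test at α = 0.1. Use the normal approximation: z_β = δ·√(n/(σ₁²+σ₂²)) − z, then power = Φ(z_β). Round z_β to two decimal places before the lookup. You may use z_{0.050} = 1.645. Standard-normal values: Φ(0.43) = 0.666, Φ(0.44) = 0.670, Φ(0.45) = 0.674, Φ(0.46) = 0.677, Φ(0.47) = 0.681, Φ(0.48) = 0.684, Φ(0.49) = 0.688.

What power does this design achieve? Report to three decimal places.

Power ≈ 0.681

z_β = δ·√(n/(σ₁²+σ₂²)) − z_{α/2}
    = 11 · √(801/21632) − 1.645
    = 11 · 0.19243 − 1.645
    = 2.1167 − 1.645 = 0.4717 → 0.47
Power = Φ(0.47) = 0.681.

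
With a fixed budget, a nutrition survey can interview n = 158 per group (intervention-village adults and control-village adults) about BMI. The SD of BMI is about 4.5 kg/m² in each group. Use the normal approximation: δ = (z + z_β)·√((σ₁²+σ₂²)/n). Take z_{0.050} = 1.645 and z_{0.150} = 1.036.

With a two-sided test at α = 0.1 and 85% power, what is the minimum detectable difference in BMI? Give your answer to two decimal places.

δ = (z_{α/2} + z_β) · √((σ₁²+σ₂²)/n)
  = (1.645 + 1.036) · √(40.5/158)
  = 2.681 · √0.25633
  = 2.681 · 0.5063
  = 1.3574

Minimum detectable difference ≈ 1.36 kg/m²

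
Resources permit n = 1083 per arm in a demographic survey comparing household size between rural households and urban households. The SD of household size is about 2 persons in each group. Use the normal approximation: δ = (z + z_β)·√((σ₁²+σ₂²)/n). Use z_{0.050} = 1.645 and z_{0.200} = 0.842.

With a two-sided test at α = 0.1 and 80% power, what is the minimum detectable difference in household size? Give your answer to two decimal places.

Minimum detectable difference ≈ 0.21 persons

δ = (z_{α/2} + z_β) · √((σ₁²+σ₂²)/n)
  = (1.645 + 0.842) · √(8/1083)
  = 2.487 · √0.00739
  = 2.487 · 0.0859
  = 0.2138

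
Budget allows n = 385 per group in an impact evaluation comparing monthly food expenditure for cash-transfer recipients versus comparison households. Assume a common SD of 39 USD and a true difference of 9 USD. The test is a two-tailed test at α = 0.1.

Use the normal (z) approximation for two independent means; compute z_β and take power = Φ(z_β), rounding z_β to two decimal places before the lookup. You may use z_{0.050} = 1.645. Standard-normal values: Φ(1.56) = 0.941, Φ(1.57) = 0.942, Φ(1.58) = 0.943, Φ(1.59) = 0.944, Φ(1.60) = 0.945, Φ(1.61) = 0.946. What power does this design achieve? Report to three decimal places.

Power ≈ 0.941

z_β = δ·√(n/(σ₁²+σ₂²)) − z_{α/2}
    = 9 · √(385/3042) − 1.645
    = 9 · 0.35575 − 1.645
    = 3.2018 − 1.645 = 1.5568 → 1.56
Power = Φ(1.56) = 0.941.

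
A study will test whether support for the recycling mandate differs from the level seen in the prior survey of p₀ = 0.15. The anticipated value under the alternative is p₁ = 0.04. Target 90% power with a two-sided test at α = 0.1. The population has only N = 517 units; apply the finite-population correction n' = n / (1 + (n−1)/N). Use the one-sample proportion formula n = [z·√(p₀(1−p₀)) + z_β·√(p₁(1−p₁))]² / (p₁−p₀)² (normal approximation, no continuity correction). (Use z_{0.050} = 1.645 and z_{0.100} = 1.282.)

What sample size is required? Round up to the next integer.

n = [z_{α/2}·√(p₀q₀) + z_β·√(p₁q₁)]² / (p₁ − p₀)²
  = [1.645·√(0.15·0.85) + 1.282·√(0.04·0.96)]² / (-0.11)²
  = [1.645·0.3571 + 1.282·0.1960]² / 0.0121
  = [0.8386]² / 0.0121
  = 58.12
Finite-population correction (N = 517): 58.12 / (1 + (58.12 − 1)/517) = 52.34.
Round up → n = 53.

n = 53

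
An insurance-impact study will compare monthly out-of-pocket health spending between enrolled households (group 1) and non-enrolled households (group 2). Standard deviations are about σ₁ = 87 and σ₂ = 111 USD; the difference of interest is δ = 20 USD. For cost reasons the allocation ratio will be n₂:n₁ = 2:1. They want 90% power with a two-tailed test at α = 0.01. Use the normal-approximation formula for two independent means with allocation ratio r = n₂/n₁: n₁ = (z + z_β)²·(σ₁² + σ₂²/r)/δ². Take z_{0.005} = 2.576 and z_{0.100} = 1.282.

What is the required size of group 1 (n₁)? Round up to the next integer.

n₁ = 511

n₁ = (z_{α/2} + z_β)² · (σ₁² + σ₂²/r) / δ²
   = (2.576 + 1.282)² · (87² + 111²/2) / 20²
   = 14.8842 · (7569 + 6160.5) / 400
   = 14.8842 · 13729.5 / 400
   = 510.88
Round up → n₁ = 511; n₂ = r·n₁ = 2 × 511 = 1022.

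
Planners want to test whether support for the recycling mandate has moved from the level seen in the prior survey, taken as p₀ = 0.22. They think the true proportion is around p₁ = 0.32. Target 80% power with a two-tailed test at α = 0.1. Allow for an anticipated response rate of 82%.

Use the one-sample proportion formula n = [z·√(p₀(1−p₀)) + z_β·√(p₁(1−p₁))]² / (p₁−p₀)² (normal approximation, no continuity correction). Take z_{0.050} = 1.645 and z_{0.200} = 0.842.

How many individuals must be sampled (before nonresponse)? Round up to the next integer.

n = 141

n = [z_{α/2}·√(p₀q₀) + z_β·√(p₁q₁)]² / (p₁ − p₀)²
  = [1.645·√(0.22·0.78) + 0.842·√(0.32·0.68)]² / (0.10)²
  = [1.645·0.4142 + 0.842·0.4665]² / 0.0100
  = [1.0742]² / 0.0100
  = 115.39
Adjust for 82% response: 115.39 / 0.82 = 140.72.
Round up → n = 141.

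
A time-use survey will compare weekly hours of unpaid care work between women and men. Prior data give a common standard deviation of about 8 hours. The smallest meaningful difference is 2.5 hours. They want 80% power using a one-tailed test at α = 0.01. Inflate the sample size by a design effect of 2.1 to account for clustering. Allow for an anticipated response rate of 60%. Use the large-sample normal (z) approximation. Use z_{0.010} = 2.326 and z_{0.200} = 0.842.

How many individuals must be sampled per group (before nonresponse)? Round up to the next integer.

n = (z_α + z_β)² · (σ₁² + σ₂²) / δ²
  = (2.326 + 0.842)² · (2·8² = 128) / 2.5²
  = 10.0362 · 128 / 6.25
  = 205.54
Design effect: 2.1 × 205.54 = 431.64.
Adjust for 60% response: 431.64 / 0.60 = 719.40.
Round up → n = 720 per group.

n = 720 per group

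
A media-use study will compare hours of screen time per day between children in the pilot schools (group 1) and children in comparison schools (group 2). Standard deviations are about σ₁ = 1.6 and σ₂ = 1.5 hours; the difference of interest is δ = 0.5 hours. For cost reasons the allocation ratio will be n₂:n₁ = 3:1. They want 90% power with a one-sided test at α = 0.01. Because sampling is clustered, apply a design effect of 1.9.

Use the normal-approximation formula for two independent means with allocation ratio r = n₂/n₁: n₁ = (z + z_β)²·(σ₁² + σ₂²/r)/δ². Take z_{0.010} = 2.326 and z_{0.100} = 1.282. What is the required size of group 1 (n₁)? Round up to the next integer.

n₁ = (z_α + z_β)² · (σ₁² + σ₂²/r) / δ²
   = (2.326 + 1.282)² · (1.6² + 1.5²/3) / 0.5²
   = 13.0177 · (2.56 + 0.75) / 0.25
   = 13.0177 · 3.31 / 0.25
   = 172.35
Design effect: 1.9 × 172.35 = 327.47.
Round up → n₁ = 328; n₂ = r·n₁ = 3 × 328 = 984.

n₁ = 328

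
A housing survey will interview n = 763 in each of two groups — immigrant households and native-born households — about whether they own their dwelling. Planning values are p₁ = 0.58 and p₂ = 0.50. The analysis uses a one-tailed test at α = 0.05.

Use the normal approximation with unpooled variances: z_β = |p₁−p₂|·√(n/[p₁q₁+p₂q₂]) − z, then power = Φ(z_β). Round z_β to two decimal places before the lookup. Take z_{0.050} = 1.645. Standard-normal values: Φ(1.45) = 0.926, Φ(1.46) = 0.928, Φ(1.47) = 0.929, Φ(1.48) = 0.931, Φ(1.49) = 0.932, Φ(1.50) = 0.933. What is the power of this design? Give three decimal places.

z_β = |p₁−p₂|·√(n/[p₁q₁+p₂q₂]) − z_α
    = 0.08 · √(763/0.4936) − 1.645
    = 0.08 · 39.3165 − 1.645
    = 3.1453 − 1.645 = 1.5003 → 1.50
Power = Φ(1.50) = 0.933.

Power ≈ 0.933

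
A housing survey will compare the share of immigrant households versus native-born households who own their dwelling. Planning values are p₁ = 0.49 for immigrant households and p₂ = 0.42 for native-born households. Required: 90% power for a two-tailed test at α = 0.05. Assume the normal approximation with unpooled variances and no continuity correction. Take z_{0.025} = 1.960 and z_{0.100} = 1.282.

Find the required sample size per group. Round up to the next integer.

n = 1059 per group

n = (z_{α/2} + z_β)² · [p₁(1−p₁) + p₂(1−p₂)] / (p₁ − p₂)²
  = (1.960 + 1.282)² · (0.49·0.51 + 0.42·0.58) / (0.07)²
  = (3.242)² · (0.2499 + 0.2436) / 0.0049
  = 10.5106 · 0.4935 / 0.0049
  = 1058.56
Round up → n = 1059 per group.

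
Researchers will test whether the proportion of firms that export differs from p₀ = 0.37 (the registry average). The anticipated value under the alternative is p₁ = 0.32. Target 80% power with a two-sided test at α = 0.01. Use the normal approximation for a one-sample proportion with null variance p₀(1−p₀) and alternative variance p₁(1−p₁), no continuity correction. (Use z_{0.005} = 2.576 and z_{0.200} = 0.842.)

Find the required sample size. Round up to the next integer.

n = 1072

n = [z_{α/2}·√(p₀q₀) + z_β·√(p₁q₁)]² / (p₁ − p₀)²
  = [2.576·√(0.37·0.63) + 0.842·√(0.32·0.68)]² / (-0.05)²
  = [2.576·0.4828 + 0.842·0.4665]² / 0.0025
  = [1.6365]² / 0.0025
  = 1071.22
Round up → n = 1072.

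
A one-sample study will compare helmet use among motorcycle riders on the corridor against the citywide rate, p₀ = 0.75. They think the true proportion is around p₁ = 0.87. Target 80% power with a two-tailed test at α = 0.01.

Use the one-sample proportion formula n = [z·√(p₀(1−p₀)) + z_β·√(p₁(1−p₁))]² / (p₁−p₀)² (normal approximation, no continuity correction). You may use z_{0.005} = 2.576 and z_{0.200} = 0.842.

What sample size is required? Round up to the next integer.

n = [z_{α/2}·√(p₀q₀) + z_β·√(p₁q₁)]² / (p₁ − p₀)²
  = [2.576·√(0.75·0.25) + 0.842·√(0.87·0.13)]² / (0.12)²
  = [2.576·0.4330 + 0.842·0.3363]² / 0.0144
  = [1.3986]² / 0.0144
  = 135.84
Round up → n = 136.

n = 136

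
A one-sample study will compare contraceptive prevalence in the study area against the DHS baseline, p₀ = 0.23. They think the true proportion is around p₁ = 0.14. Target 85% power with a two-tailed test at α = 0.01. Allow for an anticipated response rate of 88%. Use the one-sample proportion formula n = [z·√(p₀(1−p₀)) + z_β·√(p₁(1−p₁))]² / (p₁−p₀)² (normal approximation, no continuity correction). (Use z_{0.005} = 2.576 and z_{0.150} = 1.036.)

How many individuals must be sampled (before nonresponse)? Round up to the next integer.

n = 293

n = [z_{α/2}·√(p₀q₀) + z_β·√(p₁q₁)]² / (p₁ − p₀)²
  = [2.576·√(0.23·0.77) + 1.036·√(0.14·0.86)]² / (-0.09)²
  = [2.576·0.4208 + 1.036·0.3470]² / 0.0081
  = [1.4435]² / 0.0081
  = 257.26
Adjust for 88% response: 257.26 / 0.88 = 292.34.
Round up → n = 293.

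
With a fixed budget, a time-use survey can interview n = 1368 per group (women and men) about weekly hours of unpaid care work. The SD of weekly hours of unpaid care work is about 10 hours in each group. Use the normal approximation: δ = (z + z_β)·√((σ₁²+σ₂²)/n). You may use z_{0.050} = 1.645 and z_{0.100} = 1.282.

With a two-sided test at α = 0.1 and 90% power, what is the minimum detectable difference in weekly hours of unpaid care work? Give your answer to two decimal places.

Minimum detectable difference ≈ 1.12 hours

δ = (z_{α/2} + z_β) · √((σ₁²+σ₂²)/n)
  = (1.645 + 1.282) · √(200/1368)
  = 2.927 · √0.1462
  = 2.927 · 0.3824
  = 1.1192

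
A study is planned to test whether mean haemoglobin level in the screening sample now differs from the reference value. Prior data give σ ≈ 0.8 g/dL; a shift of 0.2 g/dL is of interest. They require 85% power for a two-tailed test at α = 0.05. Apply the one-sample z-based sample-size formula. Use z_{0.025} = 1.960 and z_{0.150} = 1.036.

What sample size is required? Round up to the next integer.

n = (z_{α/2} + z_β)² · σ² / δ²
  = (1.960 + 1.036)² · 0.8² / 0.2²
  = 8.9760 · 0.64 / 0.04
  = 143.62
Round up → n = 144.

n = 144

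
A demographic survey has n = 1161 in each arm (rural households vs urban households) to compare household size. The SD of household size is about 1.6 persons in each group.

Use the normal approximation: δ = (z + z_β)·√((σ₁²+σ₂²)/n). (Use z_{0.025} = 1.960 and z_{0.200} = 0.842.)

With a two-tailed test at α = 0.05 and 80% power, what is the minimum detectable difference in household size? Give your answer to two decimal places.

δ = (z_{α/2} + z_β) · √((σ₁²+σ₂²)/n)
  = (1.960 + 0.842) · √(5.12/1161)
  = 2.802 · √0.00441
  = 2.802 · 0.0664
  = 0.1861

Minimum detectable difference ≈ 0.19 persons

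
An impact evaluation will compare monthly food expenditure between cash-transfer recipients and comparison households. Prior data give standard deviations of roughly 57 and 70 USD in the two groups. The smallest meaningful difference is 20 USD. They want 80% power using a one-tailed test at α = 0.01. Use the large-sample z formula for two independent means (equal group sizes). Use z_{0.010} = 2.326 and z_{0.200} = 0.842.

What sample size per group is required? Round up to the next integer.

n = 205 per group

n = (z_α + z_β)² · (σ₁² + σ₂²) / δ²
  = (2.326 + 0.842)² · (57² + 70² = 8149) / 20²
  = 10.0362 · 8149 / 400
  = 204.46
Round up → n = 205 per group.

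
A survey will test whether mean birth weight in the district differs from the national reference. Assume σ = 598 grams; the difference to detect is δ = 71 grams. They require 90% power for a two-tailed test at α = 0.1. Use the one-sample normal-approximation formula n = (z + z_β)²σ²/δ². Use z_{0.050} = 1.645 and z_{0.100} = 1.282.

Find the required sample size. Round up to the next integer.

n = (z_{α/2} + z_β)² · σ² / δ²
  = (1.645 + 1.282)² · 598² / 71²
  = 8.5673 · 357604 / 5041
  = 607.76
Round up → n = 608.

n = 608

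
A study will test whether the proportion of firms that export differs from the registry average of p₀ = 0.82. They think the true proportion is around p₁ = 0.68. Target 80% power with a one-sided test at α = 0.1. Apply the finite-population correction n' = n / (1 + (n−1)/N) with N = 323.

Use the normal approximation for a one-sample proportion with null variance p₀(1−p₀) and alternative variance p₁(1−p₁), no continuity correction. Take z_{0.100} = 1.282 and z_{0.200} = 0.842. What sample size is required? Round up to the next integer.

n = [z_α·√(p₀q₀) + z_β·√(p₁q₁)]² / (p₁ − p₀)²
  = [1.282·√(0.82·0.18) + 0.842·√(0.68·0.32)]² / (-0.14)²
  = [1.282·0.3842 + 0.842·0.4665]² / 0.0196
  = [0.8853]² / 0.0196
  = 39.99
Finite-population correction (N = 323): 39.99 / (1 + (39.99 − 1)/323) = 35.68.
Round up → n = 36.

n = 36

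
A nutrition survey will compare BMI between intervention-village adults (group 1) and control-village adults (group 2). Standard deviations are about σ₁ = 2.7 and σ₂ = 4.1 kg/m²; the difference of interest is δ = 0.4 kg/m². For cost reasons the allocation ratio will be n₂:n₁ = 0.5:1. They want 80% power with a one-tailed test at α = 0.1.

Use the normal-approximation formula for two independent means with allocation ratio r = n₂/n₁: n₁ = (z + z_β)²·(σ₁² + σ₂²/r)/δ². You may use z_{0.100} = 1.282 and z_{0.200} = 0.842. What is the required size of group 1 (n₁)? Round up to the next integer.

n₁ = 1154

n₁ = (z_α + z_β)² · (σ₁² + σ₂²/r) / δ²
   = (1.282 + 0.842)² · (2.7² + 4.1²/0.5) / 0.4²
   = 4.5114 · (7.29 + 33.62) / 0.16
   = 4.5114 · 40.91 / 0.16
   = 1153.50
Round up → n₁ = 1154; n₂ = r·n₁ = 0.5 × 1154 = 577.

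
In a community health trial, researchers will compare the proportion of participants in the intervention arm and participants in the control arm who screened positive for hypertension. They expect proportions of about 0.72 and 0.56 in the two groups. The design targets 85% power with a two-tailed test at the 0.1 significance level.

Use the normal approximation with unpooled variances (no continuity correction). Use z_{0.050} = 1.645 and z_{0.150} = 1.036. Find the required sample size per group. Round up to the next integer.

n = (z_{α/2} + z_β)² · [p₁(1−p₁) + p₂(1−p₂)] / (p₁ − p₂)²
  = (1.645 + 1.036)² · (0.72·0.28 + 0.56·0.44) / (0.16)²
  = (2.681)² · (0.2016 + 0.2464) / 0.0256
  = 7.1878 · 0.4480 / 0.0256
  = 125.79
Round up → n = 126 per group.

n = 126 per group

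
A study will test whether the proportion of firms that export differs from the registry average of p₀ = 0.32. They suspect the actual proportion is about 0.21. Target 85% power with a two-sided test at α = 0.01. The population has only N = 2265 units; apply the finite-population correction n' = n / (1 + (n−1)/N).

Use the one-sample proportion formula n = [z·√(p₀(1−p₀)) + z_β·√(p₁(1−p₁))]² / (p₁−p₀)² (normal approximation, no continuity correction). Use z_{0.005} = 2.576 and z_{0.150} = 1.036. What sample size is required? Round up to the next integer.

n = 199

n = [z_{α/2}·√(p₀q₀) + z_β·√(p₁q₁)]² / (p₁ − p₀)²
  = [2.576·√(0.32·0.68) + 1.036·√(0.21·0.79)]² / (-0.11)²
  = [2.576·0.4665 + 1.036·0.4073]² / 0.0121
  = [1.6236]² / 0.0121
  = 217.86
Finite-population correction (N = 2265): 217.86 / (1 + (217.86 − 1)/2265) = 198.82.
Round up → n = 199.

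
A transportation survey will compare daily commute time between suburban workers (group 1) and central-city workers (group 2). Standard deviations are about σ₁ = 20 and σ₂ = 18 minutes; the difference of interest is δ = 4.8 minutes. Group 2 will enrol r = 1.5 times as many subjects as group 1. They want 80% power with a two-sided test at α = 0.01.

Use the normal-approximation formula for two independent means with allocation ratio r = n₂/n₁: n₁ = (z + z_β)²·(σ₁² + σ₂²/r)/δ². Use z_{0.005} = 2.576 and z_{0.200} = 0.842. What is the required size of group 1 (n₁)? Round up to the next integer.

n₁ = 313

n₁ = (z_{α/2} + z_β)² · (σ₁² + σ₂²/r) / δ²
   = (2.576 + 0.842)² · (20² + 18²/1.5) / 4.8²
   = 11.6827 · (400 + 216) / 23.04
   = 11.6827 · 616 / 23.04
   = 312.35
Round up → n₁ = 313; n₂ = r·n₁ = 1.5 × 313 = 470.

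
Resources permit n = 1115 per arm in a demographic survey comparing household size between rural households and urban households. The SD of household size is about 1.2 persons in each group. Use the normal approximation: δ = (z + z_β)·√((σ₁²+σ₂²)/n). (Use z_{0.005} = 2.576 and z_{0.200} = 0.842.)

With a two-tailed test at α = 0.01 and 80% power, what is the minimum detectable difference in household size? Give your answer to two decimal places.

δ = (z_{α/2} + z_β) · √((σ₁²+σ₂²)/n)
  = (2.576 + 0.842) · √(2.88/1115)
  = 3.418 · √0.00258
  = 3.418 · 0.0508
  = 0.1737

Minimum detectable difference ≈ 0.17 persons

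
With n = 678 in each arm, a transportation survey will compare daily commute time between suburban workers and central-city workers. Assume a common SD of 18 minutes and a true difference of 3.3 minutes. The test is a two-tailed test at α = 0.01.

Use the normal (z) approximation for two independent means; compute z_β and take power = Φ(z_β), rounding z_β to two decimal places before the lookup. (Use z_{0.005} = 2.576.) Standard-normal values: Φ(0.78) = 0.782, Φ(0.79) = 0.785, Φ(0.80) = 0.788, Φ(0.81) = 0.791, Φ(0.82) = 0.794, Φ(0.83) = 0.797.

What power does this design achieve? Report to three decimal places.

Power ≈ 0.788

z_β = δ·√(n/(σ₁²+σ₂²)) − z_{α/2}
    = 3.3 · √(678/648) − 2.576
    = 3.3 · 1.02289 − 2.576
    = 3.3755 − 2.576 = 0.7995 → 0.80
Power = Φ(0.80) = 0.788.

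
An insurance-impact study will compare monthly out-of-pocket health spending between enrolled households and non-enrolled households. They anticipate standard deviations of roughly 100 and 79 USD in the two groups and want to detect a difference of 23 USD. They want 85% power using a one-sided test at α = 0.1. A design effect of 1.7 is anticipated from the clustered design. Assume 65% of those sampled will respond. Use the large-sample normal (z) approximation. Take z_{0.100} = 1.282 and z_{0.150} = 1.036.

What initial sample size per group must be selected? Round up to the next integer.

n = 432 per group

n = (z_α + z_β)² · (σ₁² + σ₂²) / δ²
  = (1.282 + 1.036)² · (100² + 79² = 16241) / 23²
  = 5.3731 · 16241 / 529
  = 164.96
Design effect: 1.7 × 164.96 = 280.44.
Adjust for 65% response: 280.44 / 0.65 = 431.44.
Round up → n = 432 per group.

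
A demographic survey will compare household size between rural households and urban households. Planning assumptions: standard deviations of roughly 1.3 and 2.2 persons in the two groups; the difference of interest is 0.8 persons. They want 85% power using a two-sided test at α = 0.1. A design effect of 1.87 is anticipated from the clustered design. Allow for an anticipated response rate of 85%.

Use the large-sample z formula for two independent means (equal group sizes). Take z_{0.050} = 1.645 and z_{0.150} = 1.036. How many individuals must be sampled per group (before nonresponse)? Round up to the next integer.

n = (z_{α/2} + z_β)² · (σ₁² + σ₂²) / δ²
  = (1.645 + 1.036)² · (1.3² + 2.2² = 6.53) / 0.8²
  = 7.1878 · 6.53 / 0.64
  = 73.34
Design effect: 1.87 × 73.34 = 137.14.
Adjust for 85% response: 137.14 / 0.85 = 161.34.
Round up → n = 162 per group.

n = 162 per group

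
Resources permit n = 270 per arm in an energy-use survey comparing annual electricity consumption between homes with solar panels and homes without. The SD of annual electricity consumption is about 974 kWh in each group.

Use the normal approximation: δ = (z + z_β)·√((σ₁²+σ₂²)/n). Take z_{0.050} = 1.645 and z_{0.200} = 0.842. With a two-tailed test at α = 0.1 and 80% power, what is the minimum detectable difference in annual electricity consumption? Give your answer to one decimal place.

δ = (z_{α/2} + z_β) · √((σ₁²+σ₂²)/n)
  = (1.645 + 0.842) · √(1897352/270)
  = 2.487 · √7027.2
  = 2.487 · 83.8286
  = 208.4817

Minimum detectable difference ≈ 208.5 kWh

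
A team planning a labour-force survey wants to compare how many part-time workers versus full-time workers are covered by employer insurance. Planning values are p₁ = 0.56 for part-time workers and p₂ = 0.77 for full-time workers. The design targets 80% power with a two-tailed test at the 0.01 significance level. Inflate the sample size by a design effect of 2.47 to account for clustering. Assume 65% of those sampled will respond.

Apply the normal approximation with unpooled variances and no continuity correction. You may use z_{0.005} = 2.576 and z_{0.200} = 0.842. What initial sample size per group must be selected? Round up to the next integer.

n = (z_{α/2} + z_β)² · [p₁(1−p₁) + p₂(1−p₂)] / (p₁ − p₂)²
  = (2.576 + 0.842)² · (0.56·0.44 + 0.77·0.23) / (-0.21)²
  = (3.418)² · (0.2464 + 0.1771) / 0.0441
  = 11.6827 · 0.4235 / 0.0441
  = 112.19
Design effect: 2.47 × 112.19 = 277.11.
Adjust for 65% response: 277.11 / 0.65 = 426.33.
Round up → n = 427 per group.

n = 427 per group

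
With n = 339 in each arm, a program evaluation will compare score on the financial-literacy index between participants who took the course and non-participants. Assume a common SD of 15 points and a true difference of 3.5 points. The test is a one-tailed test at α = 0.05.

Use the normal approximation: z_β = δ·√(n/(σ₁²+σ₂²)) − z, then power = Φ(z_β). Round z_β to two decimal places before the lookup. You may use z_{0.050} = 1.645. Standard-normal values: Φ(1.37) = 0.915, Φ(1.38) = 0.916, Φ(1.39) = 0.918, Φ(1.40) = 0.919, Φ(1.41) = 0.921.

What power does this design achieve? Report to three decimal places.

Power ≈ 0.918

z_β = δ·√(n/(σ₁²+σ₂²)) − z_α
    = 3.5 · √(339/450) − 1.645
    = 3.5 · 0.86795 − 1.645
    = 3.0378 − 1.645 = 1.3928 → 1.39
Power = Φ(1.39) = 0.918.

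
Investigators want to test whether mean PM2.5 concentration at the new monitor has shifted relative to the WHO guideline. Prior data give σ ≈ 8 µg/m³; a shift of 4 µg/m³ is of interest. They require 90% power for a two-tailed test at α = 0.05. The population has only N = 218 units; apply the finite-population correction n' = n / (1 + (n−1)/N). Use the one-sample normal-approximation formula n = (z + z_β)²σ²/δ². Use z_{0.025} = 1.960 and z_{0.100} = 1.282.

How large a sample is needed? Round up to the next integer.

n = (z_{α/2} + z_β)² · σ² / δ²
  = (1.960 + 1.282)² · 8² / 4²
  = 10.5106 · 64 / 16
  = 42.04
Finite-population correction (N = 218): 42.04 / (1 + (42.04 − 1)/218) = 35.38.
Round up → n = 36.

n = 36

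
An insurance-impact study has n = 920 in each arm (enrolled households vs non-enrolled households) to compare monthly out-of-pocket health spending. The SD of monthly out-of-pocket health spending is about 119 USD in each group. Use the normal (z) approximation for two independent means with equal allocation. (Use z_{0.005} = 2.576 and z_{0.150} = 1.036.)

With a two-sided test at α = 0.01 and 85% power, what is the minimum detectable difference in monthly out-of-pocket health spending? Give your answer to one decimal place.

Minimum detectable difference ≈ 20.0 USD

δ = (z_{α/2} + z_β) · √((σ₁²+σ₂²)/n)
  = (2.576 + 1.036) · √(28322/920)
  = 3.612 · √30.7848
  = 3.612 · 5.5484
  = 20.0408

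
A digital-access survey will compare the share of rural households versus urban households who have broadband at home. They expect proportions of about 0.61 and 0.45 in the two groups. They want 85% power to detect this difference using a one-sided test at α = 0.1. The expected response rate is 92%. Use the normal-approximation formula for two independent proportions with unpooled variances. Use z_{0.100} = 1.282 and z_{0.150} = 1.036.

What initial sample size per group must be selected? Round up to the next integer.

n = (z_α + z_β)² · [p₁(1−p₁) + p₂(1−p₂)] / (p₁ − p₂)²
  = (1.282 + 1.036)² · (0.61·0.39 + 0.45·0.55) / (0.16)²
  = (2.318)² · (0.2379 + 0.2475) / 0.0256
  = 5.3731 · 0.4854 / 0.0256
  = 101.88
Adjust for 92% response: 101.88 / 0.92 = 110.74.
Round up → n = 111 per group.

n = 111 per group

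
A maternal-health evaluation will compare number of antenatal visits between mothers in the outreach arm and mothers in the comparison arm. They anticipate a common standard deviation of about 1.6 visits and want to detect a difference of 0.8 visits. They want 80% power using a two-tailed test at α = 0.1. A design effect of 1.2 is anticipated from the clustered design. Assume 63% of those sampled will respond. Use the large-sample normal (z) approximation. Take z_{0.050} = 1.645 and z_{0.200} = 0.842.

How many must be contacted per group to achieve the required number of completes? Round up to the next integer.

n = 95 per group

n = (z_{α/2} + z_β)² · (σ₁² + σ₂²) / δ²
  = (1.645 + 0.842)² · (2·1.6² = 5.12) / 0.8²
  = 6.1852 · 5.12 / 0.64
  = 49.48
Design effect: 1.2 × 49.48 = 59.38.
Adjust for 63% response: 59.38 / 0.63 = 94.25.
Round up → n = 95 per group.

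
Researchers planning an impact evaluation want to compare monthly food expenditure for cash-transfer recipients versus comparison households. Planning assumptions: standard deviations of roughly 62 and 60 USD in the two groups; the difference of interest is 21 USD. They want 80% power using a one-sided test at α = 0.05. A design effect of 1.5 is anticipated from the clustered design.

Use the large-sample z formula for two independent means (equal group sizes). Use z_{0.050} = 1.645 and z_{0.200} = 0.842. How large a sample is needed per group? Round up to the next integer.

n = 157 per group

n = (z_α + z_β)² · (σ₁² + σ₂²) / δ²
  = (1.645 + 0.842)² · (62² + 60² = 7444) / 21²
  = 6.1852 · 7444 / 441
  = 104.40
Design effect: 1.5 × 104.40 = 156.61.
Round up → n = 157 per group.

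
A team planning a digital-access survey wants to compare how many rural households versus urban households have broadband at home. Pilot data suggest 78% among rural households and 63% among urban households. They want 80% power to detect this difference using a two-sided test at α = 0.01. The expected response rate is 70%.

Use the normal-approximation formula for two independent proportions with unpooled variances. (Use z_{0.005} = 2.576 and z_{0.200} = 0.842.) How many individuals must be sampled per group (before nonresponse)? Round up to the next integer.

n = 301 per group

n = (z_{α/2} + z_β)² · [p₁(1−p₁) + p₂(1−p₂)] / (p₁ − p₂)²
  = (2.576 + 0.842)² · (0.78·0.22 + 0.63·0.37) / (0.15)²
  = (3.418)² · (0.1716 + 0.2331) / 0.0225
  = 11.6827 · 0.4047 / 0.0225
  = 210.13
Adjust for 70% response: 210.13 / 0.70 = 300.19.
Round up → n = 301 per group.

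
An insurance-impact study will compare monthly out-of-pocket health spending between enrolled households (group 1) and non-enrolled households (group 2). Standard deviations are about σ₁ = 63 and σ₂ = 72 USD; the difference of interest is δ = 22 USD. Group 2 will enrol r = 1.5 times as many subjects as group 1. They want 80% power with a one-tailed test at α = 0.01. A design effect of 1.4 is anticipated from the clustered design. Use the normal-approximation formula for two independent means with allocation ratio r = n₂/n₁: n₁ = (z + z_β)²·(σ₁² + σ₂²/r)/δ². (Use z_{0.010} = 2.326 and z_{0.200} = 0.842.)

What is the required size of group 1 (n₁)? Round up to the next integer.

n₁ = 216

n₁ = (z_α + z_β)² · (σ₁² + σ₂²/r) / δ²
   = (2.326 + 0.842)² · (63² + 72²/1.5) / 22²
   = 10.0362 · (3969 + 3456) / 484
   = 10.0362 · 7425 / 484
   = 153.96
Design effect: 1.4 × 153.96 = 215.55.
Round up → n₁ = 216; n₂ = r·n₁ = 1.5 × 216 = 324.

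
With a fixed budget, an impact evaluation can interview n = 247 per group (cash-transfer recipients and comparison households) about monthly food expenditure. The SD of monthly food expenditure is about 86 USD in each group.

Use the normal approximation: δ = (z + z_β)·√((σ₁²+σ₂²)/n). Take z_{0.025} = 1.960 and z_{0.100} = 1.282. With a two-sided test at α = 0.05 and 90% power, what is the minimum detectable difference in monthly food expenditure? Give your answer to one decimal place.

δ = (z_{α/2} + z_β) · √((σ₁²+σ₂²)/n)
  = (1.960 + 1.282) · √(14792/247)
  = 3.242 · √59.8866
  = 3.242 · 7.7386
  = 25.0887

Minimum detectable difference ≈ 25.1 USD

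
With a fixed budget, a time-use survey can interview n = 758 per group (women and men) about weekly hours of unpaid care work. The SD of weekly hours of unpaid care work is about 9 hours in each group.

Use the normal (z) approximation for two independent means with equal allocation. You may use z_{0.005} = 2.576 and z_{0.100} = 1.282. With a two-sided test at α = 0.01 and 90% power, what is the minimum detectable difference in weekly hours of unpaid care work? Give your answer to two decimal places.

δ = (z_{α/2} + z_β) · √((σ₁²+σ₂²)/n)
  = (2.576 + 1.282) · √(162/758)
  = 3.858 · √0.21372
  = 3.858 · 0.4623
  = 1.7835

Minimum detectable difference ≈ 1.78 hours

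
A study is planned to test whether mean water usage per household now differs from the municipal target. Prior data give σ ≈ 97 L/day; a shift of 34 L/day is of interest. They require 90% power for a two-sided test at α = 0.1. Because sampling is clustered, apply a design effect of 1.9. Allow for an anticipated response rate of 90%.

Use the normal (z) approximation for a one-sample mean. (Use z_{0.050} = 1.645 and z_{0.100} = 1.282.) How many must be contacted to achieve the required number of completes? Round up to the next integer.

n = 148

n = (z_{α/2} + z_β)² · σ² / δ²
  = (1.645 + 1.282)² · 97² / 34²
  = 8.5673 · 9409 / 1156
  = 69.73
Design effect: 1.9 × 69.73 = 132.49.
Adjust for 90% response: 132.49 / 0.90 = 147.21.
Round up → n = 148.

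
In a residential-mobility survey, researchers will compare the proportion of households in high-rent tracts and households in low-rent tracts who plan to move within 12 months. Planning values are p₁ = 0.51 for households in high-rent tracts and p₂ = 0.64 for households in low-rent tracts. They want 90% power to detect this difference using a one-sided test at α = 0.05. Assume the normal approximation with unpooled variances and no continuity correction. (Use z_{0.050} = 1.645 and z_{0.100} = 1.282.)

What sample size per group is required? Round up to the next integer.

n = 244 per group

n = (z_α + z_β)² · [p₁(1−p₁) + p₂(1−p₂)] / (p₁ − p₂)²
  = (1.645 + 1.282)² · (0.51·0.49 + 0.64·0.36) / (-0.13)²
  = (2.927)² · (0.2499 + 0.2304) / 0.0169
  = 8.5673 · 0.4803 / 0.0169
  = 243.48
Round up → n = 244 per group.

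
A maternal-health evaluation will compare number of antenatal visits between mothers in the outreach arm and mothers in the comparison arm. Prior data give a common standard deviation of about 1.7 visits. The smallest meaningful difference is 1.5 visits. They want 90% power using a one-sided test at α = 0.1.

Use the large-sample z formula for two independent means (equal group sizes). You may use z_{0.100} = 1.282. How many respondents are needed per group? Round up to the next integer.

n = (z_α + z_β)² · (σ₁² + σ₂²) / δ²
  = (1.282 + 1.282)² · (2·1.7² = 5.78) / 1.5²
  = 6.5741 · 5.78 / 2.25
  = 16.89
Round up → n = 17 per group.

n = 17 per group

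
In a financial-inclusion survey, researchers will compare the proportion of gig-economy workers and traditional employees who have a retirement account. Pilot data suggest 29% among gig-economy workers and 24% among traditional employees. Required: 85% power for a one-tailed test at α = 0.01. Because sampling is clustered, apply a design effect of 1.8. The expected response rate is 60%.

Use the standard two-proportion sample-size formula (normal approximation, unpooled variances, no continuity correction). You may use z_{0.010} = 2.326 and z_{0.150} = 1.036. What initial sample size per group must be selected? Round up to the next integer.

n = 5267 per group

n = (z_α + z_β)² · [p₁(1−p₁) + p₂(1−p₂)] / (p₁ − p₂)²
  = (2.326 + 1.036)² · (0.29·0.71 + 0.24·0.76) / (0.05)²
  = (3.362)² · (0.2059 + 0.1824) / 0.0025
  = 11.3030 · 0.3883 / 0.0025
  = 1755.59
Design effect: 1.8 × 1755.59 = 3160.06.
Adjust for 60% response: 3160.06 / 0.60 = 5266.77.
Round up → n = 5267 per group.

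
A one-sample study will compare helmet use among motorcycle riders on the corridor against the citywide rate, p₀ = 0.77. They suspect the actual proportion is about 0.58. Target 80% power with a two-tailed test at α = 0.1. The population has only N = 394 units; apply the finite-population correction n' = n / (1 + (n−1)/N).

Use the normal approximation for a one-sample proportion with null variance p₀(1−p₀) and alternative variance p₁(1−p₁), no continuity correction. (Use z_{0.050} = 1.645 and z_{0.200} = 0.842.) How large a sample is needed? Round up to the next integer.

n = [z_{α/2}·√(p₀q₀) + z_β·√(p₁q₁)]² / (p₁ − p₀)²
  = [1.645·√(0.77·0.23) + 0.842·√(0.58·0.42)]² / (-0.19)²
  = [1.645·0.4208 + 0.842·0.4936]² / 0.0361
  = [1.1078]² / 0.0361
  = 34.00
Finite-population correction (N = 394): 34.00 / (1 + (34.00 − 1)/394) = 31.37.
Round up → n = 32.

n = 32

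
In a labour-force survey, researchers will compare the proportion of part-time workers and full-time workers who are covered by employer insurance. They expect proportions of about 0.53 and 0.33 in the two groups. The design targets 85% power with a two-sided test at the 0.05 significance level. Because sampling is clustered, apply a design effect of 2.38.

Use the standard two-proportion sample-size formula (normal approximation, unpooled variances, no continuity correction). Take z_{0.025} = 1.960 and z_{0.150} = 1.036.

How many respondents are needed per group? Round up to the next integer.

n = 252 per group

n = (z_{α/2} + z_β)² · [p₁(1−p₁) + p₂(1−p₂)] / (p₁ − p₂)²
  = (1.960 + 1.036)² · (0.53·0.47 + 0.33·0.67) / (0.20)²
  = (2.996)² · (0.2491 + 0.2211) / 0.0400
  = 8.9760 · 0.4702 / 0.0400
  = 105.51
Design effect: 2.38 × 105.51 = 251.12.
Round up → n = 252 per group.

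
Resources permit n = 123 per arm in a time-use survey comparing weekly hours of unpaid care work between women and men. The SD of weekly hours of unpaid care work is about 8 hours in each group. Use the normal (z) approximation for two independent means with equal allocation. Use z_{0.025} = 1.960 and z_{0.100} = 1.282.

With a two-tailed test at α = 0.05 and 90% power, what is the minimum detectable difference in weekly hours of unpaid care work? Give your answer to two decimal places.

Minimum detectable difference ≈ 3.31 hours

δ = (z_{α/2} + z_β) · √((σ₁²+σ₂²)/n)
  = (1.960 + 1.282) · √(128/123)
  = 3.242 · √1.0407
  = 3.242 · 1.0201
  = 3.3072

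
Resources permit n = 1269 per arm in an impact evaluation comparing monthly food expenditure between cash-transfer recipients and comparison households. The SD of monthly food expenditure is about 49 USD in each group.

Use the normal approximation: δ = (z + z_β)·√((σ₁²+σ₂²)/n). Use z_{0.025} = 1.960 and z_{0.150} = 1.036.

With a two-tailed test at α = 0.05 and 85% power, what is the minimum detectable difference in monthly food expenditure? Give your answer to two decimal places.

δ = (z_{α/2} + z_β) · √((σ₁²+σ₂²)/n)
  = (1.960 + 1.036) · √(4802/1269)
  = 2.996 · √3.7841
  = 2.996 · 1.9453
  = 5.8280

Minimum detectable difference ≈ 5.83 USD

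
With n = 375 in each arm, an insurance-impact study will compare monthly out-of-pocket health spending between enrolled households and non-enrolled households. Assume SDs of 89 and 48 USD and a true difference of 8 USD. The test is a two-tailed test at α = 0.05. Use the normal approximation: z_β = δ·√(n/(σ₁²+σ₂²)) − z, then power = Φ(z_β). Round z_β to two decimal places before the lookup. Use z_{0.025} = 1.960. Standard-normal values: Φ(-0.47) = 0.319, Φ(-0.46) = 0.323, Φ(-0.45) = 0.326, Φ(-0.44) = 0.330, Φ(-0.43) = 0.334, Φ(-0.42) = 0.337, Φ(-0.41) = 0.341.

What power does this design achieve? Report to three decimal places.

z_β = δ·√(n/(σ₁²+σ₂²)) − z_{α/2}
    = 8 · √(375/10225) − 1.960
    = 8 · 0.19151 − 1.960
    = 1.5321 − 1.960 = -0.4279 → -0.43
Power = Φ(-0.43) = 0.334.

Power ≈ 0.334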